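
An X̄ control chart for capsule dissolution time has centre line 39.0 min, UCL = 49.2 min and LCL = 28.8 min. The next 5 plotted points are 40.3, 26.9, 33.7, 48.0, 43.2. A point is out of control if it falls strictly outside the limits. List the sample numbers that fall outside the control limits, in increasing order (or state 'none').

2

Compare each point to [28.8, 49.2]: sample 2 = 26.9 < LCL.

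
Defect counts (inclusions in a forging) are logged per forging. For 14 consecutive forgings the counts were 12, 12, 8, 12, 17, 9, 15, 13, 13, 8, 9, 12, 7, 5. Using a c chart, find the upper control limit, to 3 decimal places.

c̄ = (12 + 12 + 8 + 12 + 17 + 9 + 15 + 13 + 13 + 8 + 9 + 12 + 7 + 5) / 14 = 152 / 14 = 10.8571
UCL = c̄ + 3√c̄ = 10.8571 + 3 × √10.8571 = 10.8571 + 3 × 3.2950 = 20.7422

20.742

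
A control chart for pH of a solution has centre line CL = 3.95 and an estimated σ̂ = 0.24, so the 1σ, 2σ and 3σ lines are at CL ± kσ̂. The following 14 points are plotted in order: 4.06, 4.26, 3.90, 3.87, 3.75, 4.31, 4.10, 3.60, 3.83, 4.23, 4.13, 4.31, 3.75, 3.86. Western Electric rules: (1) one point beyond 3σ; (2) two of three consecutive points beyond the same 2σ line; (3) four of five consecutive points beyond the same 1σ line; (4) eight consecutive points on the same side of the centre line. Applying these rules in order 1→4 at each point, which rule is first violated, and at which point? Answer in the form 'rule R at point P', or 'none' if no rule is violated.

Zone of each point (C = within 1σ̂, B = 1σ̂–2σ̂, A = 2σ̂–3σ̂, * = beyond 3σ̂; sign = side of CL): 1:+C, 2:+B, 3:-C, 4:-C, 5:-C, 6:+B, 7:+C, 8:-B, 9:-C, 10:+B, 11:+C, 12:+B, 13:-C, 14:-C
No rule fires across all 14 points.

none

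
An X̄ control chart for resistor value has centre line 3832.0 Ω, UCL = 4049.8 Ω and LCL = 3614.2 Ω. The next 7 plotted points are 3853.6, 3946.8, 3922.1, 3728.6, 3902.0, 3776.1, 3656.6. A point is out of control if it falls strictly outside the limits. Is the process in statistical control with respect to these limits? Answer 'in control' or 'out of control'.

in control

All 7 points lie within [3614.2, 4049.8].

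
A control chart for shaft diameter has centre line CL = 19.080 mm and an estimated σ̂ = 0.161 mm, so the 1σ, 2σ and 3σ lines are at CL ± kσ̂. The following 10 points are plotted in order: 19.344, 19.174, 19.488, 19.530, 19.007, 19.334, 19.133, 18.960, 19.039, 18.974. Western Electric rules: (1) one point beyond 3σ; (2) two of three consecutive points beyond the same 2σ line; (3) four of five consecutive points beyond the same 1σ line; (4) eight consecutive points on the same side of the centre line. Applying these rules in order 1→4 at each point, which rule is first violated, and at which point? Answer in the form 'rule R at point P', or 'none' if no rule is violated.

rule 2 at point 4

Zone of each point (C = within 1σ̂, B = 1σ̂–2σ̂, A = 2σ̂–3σ̂, * = beyond 3σ̂; sign = side of CL): 1:+B, 2:+C, 3:+A, 4:+A, 5:-C, 6:+B, 7:+C, 8:-C, 9:-C, 10:-C
Rule 2 (two of three consecutive points beyond the same 2σ limit) is satisfied at point 4.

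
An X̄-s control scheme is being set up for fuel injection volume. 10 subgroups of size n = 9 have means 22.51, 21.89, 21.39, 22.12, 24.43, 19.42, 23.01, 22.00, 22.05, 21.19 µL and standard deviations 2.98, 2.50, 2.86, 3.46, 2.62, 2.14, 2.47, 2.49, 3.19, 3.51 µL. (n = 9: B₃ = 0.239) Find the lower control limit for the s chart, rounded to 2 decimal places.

0.67

s̄ = (2.98 + 2.50 + 2.86 + 3.46 + 2.62 + 2.14 + 2.47 + 2.49 + 3.19 + 3.51) / 10 = 2.8220
LCL_s = B₃·s̄ = 0.239 × 2.8220 = 0.6745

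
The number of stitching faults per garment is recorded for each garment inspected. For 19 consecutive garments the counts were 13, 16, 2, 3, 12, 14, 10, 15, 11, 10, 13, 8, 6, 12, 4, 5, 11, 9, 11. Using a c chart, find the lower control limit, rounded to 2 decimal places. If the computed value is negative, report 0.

0.38

c̄ = (13 + 16 + 2 + 3 + 12 + 14 + 10 + 15 + 11 + 10 + 13 + 8 + 6 + 12 + 4 + 5 + 11 + 9 + 11) / 19 = 185 / 19 = 9.7368
LCL = c̄ − 3√c̄ = 9.7368 − 3 × 3.1204 = 0.3757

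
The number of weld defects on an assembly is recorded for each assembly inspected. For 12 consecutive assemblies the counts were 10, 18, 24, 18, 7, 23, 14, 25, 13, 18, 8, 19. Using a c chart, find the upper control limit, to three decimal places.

c̄ = (10 + 18 + 24 + 18 + 7 + 23 + 14 + 25 + 13 + 18 + 8 + 19) / 12 = 197 / 12 = 16.4167
UCL = c̄ + 3√c̄ = 16.4167 + 3 × √16.4167 = 16.4167 + 3 × 4.0517 = 28.5719

28.572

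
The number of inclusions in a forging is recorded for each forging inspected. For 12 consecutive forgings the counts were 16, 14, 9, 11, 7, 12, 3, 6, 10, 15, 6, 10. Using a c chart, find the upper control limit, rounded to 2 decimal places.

19.36

c̄ = (16 + 14 + 9 + 11 + 7 + 12 + 3 + 6 + 10 + 15 + 6 + 10) / 12 = 119 / 12 = 9.9167
UCL = c̄ + 3√c̄ = 9.9167 + 3 × √9.9167 = 9.9167 + 3 × 3.1491 = 19.3639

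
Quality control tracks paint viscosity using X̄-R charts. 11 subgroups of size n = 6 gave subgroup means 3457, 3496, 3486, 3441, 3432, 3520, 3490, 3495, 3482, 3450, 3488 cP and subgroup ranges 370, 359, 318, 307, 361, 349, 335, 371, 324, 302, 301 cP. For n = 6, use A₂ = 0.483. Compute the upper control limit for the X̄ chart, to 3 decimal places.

3638.423

X̄̄ = (3457 + 3496 + 3486 + 3441 + 3432 + 3520 + 3490 + 3495 + 3482 + 3450 + 3488) / 11 = 38237.0000 / 11 = 3476.0909
R̄ = (370 + 359 + 318 + 307 + 361 + 349 + 335 + 371 + 324 + 302 + 301) / 11 = 3697.0000 / 11 = 336.0909
UCL = X̄̄ + A₂·R̄ = 3476.0909 + 0.483 × 336.0909 = 3638.4228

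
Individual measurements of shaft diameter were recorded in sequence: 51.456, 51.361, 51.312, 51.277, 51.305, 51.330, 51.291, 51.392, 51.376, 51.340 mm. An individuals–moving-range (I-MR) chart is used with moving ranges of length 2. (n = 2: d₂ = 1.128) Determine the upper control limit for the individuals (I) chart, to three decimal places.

51.469

X̄ = (51.456 + 51.361 + 51.312 + 51.277 + 51.305 + 51.330 + 51.291 + 51.392 + 51.376 + 51.340) / 10 = 51.3440
Moving ranges: 0.095, 0.049, 0.035, 0.028, 0.025, 0.039, 0.101, 0.016, 0.036; M̄R̄ = 0.4240 / 9 = 0.0471
UCL = X̄ + 3·M̄R̄/d₂ = 51.3440 + 3 × 0.0471 / 1.128 = 51.4693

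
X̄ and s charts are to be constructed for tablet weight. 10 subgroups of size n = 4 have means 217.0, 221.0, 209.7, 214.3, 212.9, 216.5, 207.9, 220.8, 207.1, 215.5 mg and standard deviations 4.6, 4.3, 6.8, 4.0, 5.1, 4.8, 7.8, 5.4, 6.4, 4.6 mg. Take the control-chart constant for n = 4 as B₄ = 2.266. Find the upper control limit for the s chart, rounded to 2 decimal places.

12.19

s̄ = (4.6 + 4.3 + 6.8 + 4.0 + 5.1 + 4.8 + 7.8 + 5.4 + 6.4 + 4.6) / 10 = 5.3800
UCL_s = B₄·s̄ = 2.266 × 5.3800 = 12.1911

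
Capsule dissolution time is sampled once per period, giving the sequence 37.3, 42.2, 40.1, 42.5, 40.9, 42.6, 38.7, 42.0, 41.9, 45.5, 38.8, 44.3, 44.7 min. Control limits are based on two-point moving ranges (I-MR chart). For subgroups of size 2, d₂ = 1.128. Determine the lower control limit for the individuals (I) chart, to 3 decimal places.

33.631

X̄ = (37.3 + 42.2 + 40.1 + 42.5 + 40.9 + 42.6 + 38.7 + 42.0 + 41.9 + 45.5 + 38.8 + 44.3 + 44.7) / 13 = 41.6538
Moving ranges: 4.9, 2.1, 2.4, 1.6, 1.7, 3.9, 3.3, 0.1, 3.6, 6.7, 5.5, 0.4; M̄R̄ = 36.2000 / 12 = 3.0167
LCL = X̄ − 3·M̄R̄/d₂ = 41.6538 − 3 × 3.0167 / 1.128 = 33.6308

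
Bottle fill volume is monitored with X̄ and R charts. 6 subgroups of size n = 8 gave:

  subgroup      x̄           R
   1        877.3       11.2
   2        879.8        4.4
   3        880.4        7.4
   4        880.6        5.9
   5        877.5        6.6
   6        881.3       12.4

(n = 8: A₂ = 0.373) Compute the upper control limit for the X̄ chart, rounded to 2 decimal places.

X̄̄ = (877.3 + 879.8 + 880.4 + 880.6 + 877.5 + 881.3) / 6 = 5276.9000 / 6 = 879.4833
R̄ = (11.2 + 4.4 + 7.4 + 5.9 + 6.6 + 12.4) / 6 = 47.9000 / 6 = 7.9833
UCL = X̄̄ + A₂·R̄ = 879.4833 + 0.373 × 7.9833 = 882.4611

882.46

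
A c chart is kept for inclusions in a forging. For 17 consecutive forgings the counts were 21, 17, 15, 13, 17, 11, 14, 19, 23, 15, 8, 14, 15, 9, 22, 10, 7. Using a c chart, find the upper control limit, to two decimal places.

26.21

c̄ = (21 + 17 + 15 + 13 + 17 + 11 + 14 + 19 + 23 + 15 + 8 + 14 + 15 + 9 + 22 + 10 + 7) / 17 = 250 / 17 = 14.7059
UCL = c̄ + 3√c̄ = 14.7059 + 3 × √14.7059 = 14.7059 + 3 × 3.8348 = 26.2104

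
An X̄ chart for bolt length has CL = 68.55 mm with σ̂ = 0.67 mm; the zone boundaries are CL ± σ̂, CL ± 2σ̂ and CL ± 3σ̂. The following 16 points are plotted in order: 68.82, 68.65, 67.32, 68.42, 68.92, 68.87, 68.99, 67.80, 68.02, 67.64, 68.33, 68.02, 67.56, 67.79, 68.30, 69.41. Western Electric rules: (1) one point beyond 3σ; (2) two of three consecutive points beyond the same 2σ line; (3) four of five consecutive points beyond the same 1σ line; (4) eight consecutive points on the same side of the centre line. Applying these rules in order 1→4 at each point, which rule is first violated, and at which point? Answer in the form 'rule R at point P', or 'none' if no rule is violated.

rule 4 at point 15

Zone of each point (C = within 1σ̂, B = 1σ̂–2σ̂, A = 2σ̂–3σ̂, * = beyond 3σ̂; sign = side of CL): 1:+C, 2:+C, 3:-B, 4:-C, 5:+C, 6:+C, 7:+C, 8:-B, 9:-C, 10:-B, 11:-C, 12:-C, 13:-B, 14:-B, 15:-C, 16:+B
Rule 4 (eight consecutive points on the same side of the centre line) is satisfied at point 15.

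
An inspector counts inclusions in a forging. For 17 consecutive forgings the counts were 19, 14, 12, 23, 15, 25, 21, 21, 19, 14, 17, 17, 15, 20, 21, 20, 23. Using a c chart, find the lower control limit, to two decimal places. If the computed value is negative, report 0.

c̄ = (19 + 14 + 12 + 23 + 15 + 25 + 21 + 21 + 19 + 14 + 17 + 17 + 15 + 20 + 21 + 20 + 23) / 17 = 316 / 17 = 18.5882
LCL = c̄ − 3√c̄ = 18.5882 − 3 × 4.3114 = 5.6540

5.65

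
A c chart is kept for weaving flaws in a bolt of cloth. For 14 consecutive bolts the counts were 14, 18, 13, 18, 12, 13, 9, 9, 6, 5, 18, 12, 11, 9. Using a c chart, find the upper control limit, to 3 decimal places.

c̄ = (14 + 18 + 13 + 18 + 12 + 13 + 9 + 9 + 6 + 5 + 18 + 12 + 11 + 9) / 14 = 167 / 14 = 11.9286
UCL = c̄ + 3√c̄ = 11.9286 + 3 × √11.9286 = 11.9286 + 3 × 3.4538 = 22.2899

22.290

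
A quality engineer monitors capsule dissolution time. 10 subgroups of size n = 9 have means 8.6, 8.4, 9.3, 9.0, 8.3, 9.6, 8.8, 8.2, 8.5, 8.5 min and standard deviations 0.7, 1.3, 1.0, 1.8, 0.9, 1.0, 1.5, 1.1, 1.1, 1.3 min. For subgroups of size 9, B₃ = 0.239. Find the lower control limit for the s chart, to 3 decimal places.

0.280

s̄ = (0.7 + 1.3 + 1.0 + 1.8 + 0.9 + 1.0 + 1.5 + 1.1 + 1.1 + 1.3) / 10 = 1.1700
LCL_s = B₃·s̄ = 0.239 × 1.1700 = 0.2796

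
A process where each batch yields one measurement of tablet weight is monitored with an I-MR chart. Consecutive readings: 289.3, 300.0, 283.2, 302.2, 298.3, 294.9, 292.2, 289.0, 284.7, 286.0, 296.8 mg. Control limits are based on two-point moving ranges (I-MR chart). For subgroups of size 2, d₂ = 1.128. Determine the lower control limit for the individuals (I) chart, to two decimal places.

272.18

X̄ = (289.3 + 300.0 + 283.2 + 302.2 + 298.3 + 294.9 + 292.2 + 289.0 + 284.7 + 286.0 + 296.8) / 11 = 292.4182
Moving ranges: 10.7, 16.8, 19.0, 3.9, 3.4, 2.7, 3.2, 4.3, 1.3, 10.8; M̄R̄ = 76.1000 / 10 = 7.6100
LCL = X̄ − 3·M̄R̄/d₂ = 292.4182 − 3 × 7.6100 / 1.128 = 272.1788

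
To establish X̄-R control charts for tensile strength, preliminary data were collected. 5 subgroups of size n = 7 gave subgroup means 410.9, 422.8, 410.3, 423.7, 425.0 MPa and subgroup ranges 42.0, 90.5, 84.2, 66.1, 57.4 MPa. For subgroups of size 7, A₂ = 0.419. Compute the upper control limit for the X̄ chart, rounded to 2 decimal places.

X̄̄ = (410.9 + 422.8 + 410.3 + 423.7 + 425.0) / 5 = 2092.7000 / 5 = 418.5400
R̄ = (42.0 + 90.5 + 84.2 + 66.1 + 57.4) / 5 = 340.2000 / 5 = 68.0400
UCL = X̄̄ + A₂·R̄ = 418.5400 + 0.419 × 68.0400 = 447.0488

447.05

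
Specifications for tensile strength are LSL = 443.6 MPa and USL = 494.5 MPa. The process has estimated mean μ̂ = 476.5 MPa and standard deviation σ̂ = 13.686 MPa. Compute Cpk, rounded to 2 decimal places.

0.44

Cpu = (USL − μ̂) / (3σ̂) = (494.5 − 476.5) / (3 × 13.686) = 0.4384; Cpl = (μ̂ − LSL) / (3σ̂) = (476.5 − 443.6) / (3 × 13.686) = 0.8013; Cpk = min(Cpu, Cpl) = 0.4384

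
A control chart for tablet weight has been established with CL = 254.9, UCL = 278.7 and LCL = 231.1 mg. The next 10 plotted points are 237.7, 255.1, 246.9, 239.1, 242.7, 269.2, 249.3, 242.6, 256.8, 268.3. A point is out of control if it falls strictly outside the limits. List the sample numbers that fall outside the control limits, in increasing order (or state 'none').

none

All 10 points lie within [231.1, 278.7].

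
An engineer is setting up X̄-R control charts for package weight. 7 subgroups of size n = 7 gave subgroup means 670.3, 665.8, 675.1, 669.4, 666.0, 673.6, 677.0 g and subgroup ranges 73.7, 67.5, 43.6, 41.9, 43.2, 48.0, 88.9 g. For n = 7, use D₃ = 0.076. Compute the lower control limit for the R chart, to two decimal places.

R̄ = (73.7 + 67.5 + 43.6 + 41.9 + 43.2 + 48.0 + 88.9) / 7 = 406.8000 / 7 = 58.1143
LCL_R = D₃·R̄ = 0.076 × 58.1143 = 4.4167

4.42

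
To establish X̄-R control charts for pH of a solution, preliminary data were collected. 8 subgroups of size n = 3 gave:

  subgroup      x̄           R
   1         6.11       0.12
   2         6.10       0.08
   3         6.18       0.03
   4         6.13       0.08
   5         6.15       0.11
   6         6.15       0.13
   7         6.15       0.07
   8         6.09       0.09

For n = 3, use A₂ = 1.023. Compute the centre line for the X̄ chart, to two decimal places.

X̄̄ = (6.11 + 6.10 + 6.18 + 6.13 + 6.15 + 6.15 + 6.15 + 6.09) / 8 = 49.0600 / 8 = 6.1325
CL = X̄̄ = 6.1325

6.13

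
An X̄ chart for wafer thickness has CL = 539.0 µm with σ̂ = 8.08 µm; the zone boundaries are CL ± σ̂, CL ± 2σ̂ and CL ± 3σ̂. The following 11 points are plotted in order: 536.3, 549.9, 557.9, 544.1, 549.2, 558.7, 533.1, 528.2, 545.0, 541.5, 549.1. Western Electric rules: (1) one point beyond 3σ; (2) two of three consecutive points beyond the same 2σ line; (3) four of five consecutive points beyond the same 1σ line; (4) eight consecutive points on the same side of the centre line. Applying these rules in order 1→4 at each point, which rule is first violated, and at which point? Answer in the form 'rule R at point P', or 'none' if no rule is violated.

rule 3 at point 6

Zone of each point (C = within 1σ̂, B = 1σ̂–2σ̂, A = 2σ̂–3σ̂, * = beyond 3σ̂; sign = side of CL): 1:-C, 2:+B, 3:+A, 4:+C, 5:+B, 6:+A, 7:-C, 8:-B, 9:+C, 10:+C, 11:+B
Rule 3 (four of five consecutive points beyond the same 1σ limit) is satisfied at point 6.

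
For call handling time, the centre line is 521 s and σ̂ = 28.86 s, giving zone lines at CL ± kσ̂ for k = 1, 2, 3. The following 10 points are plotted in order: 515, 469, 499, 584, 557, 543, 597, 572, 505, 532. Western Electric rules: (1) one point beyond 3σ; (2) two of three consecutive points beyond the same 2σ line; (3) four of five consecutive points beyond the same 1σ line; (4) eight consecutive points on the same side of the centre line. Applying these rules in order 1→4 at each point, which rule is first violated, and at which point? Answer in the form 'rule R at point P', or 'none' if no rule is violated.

rule 3 at point 8

Zone of each point (C = within 1σ̂, B = 1σ̂–2σ̂, A = 2σ̂–3σ̂, * = beyond 3σ̂; sign = side of CL): 1:-C, 2:-B, 3:-C, 4:+A, 5:+B, 6:+C, 7:+A, 8:+B, 9:-C, 10:+C
Rule 3 (four of five consecutive points beyond the same 1σ limit) is satisfied at point 8.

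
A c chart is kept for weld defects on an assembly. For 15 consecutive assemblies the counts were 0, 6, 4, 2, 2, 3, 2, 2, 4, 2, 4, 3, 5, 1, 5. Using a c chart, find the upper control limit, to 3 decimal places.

c̄ = (0 + 6 + 4 + 2 + 2 + 3 + 2 + 2 + 4 + 2 + 4 + 3 + 5 + 1 + 5) / 15 = 45 / 15 = 3.0000
UCL = c̄ + 3√c̄ = 3.0000 + 3 × √3.0000 = 3.0000 + 3 × 1.7321 = 8.1962

8.196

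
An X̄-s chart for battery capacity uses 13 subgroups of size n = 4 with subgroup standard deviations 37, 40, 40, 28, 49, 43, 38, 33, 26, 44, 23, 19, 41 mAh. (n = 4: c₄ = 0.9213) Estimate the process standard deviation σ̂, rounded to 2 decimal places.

38.49

s̄ = (37 + 40 + 40 + 28 + 49 + 43 + 38 + 33 + 26 + 44 + 23 + 19 + 41) / 13 = 35.4615
σ̂ = s̄ / c₄ = 35.4615 / 0.9213 = 38.4908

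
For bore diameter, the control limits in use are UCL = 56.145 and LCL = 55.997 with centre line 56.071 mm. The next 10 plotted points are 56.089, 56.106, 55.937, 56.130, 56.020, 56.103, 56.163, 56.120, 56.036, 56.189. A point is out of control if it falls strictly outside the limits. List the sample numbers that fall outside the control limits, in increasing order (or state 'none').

Compare each point to [55.997, 56.145]: sample 3 = 55.937 < LCL; sample 7 = 56.163 > UCL; sample 10 = 56.189 > UCL.

3, 7, 10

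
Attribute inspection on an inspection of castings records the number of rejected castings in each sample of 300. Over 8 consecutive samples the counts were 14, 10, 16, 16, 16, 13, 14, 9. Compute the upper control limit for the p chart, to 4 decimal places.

0.0809

p̄ = Σdᵢ / (k·n) = 108 / (8 × 300) = 0.04500
UCL = p̄ + 3·√(p̄(1−p̄)/n) = 0.04500 + 3 × √(0.04500×0.95500/300) = 0.04500 + 3 × 0.01197 = 0.08091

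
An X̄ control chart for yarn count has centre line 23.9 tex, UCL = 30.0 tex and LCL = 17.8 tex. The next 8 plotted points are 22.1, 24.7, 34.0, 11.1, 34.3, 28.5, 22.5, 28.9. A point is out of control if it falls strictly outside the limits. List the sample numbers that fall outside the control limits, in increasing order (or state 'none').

Compare each point to [17.8, 30.0]: sample 3 = 34.0 > UCL; sample 4 = 11.1 < LCL; sample 5 = 34.3 > UCL.

3, 4, 5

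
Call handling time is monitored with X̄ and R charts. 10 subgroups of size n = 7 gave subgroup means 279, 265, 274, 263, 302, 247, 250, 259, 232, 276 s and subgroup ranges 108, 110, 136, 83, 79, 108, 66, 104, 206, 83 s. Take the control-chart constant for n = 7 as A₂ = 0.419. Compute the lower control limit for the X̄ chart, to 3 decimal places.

X̄̄ = (279 + 265 + 274 + 263 + 302 + 247 + 250 + 259 + 232 + 276) / 10 = 2647.0000 / 10 = 264.7000
R̄ = (108 + 110 + 136 + 83 + 79 + 108 + 66 + 104 + 206 + 83) / 10 = 1083.0000 / 10 = 108.3000
LCL = X̄̄ − A₂·R̄ = 264.7000 − 0.419 × 108.3000 = 219.3223

219.322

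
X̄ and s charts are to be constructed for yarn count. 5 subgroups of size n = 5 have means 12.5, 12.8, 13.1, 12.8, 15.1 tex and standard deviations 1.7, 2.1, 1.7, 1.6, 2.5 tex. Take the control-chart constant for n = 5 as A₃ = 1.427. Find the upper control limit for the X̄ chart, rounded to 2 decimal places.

16.00

X̄̄ = (12.5 + 12.8 + 13.1 + 12.8 + 15.1) / 5 = 13.2600
s̄ = (1.7 + 2.1 + 1.7 + 1.6 + 2.5) / 5 = 1.9200
UCL = X̄̄ + A₃·s̄ = 13.2600 + 1.427 × 1.9200 = 15.9998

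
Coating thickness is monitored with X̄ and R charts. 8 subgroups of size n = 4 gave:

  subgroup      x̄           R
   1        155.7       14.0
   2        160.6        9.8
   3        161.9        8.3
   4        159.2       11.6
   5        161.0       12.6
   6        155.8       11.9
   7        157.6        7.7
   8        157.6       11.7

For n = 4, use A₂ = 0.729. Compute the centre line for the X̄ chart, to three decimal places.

158.675

X̄̄ = (155.7 + 160.6 + 161.9 + 159.2 + 161.0 + 155.8 + 157.6 + 157.6) / 8 = 1269.4000 / 8 = 158.6750
CL = X̄̄ = 158.6750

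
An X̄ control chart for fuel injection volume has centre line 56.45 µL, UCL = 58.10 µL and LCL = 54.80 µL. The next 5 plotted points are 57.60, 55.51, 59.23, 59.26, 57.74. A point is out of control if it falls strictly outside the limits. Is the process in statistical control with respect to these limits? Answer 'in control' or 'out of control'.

out of control

Compare each point to [54.80, 58.10]: sample 3 = 59.23 > UCL; sample 4 = 59.26 > UCL.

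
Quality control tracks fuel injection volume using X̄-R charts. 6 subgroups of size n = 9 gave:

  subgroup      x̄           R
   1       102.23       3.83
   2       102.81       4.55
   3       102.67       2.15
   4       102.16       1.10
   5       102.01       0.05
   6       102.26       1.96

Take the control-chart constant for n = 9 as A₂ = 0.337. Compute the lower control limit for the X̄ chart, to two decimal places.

101.59

X̄̄ = (102.23 + 102.81 + 102.67 + 102.16 + 102.01 + 102.26) / 6 = 614.1400 / 6 = 102.3567
R̄ = (3.83 + 4.55 + 2.15 + 1.10 + 0.05 + 1.96) / 6 = 13.6400 / 6 = 2.2733
LCL = X̄̄ − A₂·R̄ = 102.3567 − 0.337 × 2.2733 = 101.5906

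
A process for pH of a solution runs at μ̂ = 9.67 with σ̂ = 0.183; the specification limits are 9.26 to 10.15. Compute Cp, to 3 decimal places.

0.811

Cp = (USL − LSL) / (6σ̂) = (10.15 − 9.26) / (6 × 0.183) = 0.8900 / 1.0980 = 0.8106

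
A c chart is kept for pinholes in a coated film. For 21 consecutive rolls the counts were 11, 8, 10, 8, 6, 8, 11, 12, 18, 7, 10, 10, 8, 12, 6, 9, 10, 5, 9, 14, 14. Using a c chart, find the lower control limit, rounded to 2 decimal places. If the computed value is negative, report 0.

0.41

c̄ = (11 + 8 + 10 + 8 + 6 + 8 + 11 + 12 + 18 + 7 + 10 + 10 + 8 + 12 + 6 + 9 + 10 + 5 + 9 + 14 + 14) / 21 = 206 / 21 = 9.8095
LCL = c̄ − 3√c̄ = 9.8095 − 3 × 3.1320 = 0.4135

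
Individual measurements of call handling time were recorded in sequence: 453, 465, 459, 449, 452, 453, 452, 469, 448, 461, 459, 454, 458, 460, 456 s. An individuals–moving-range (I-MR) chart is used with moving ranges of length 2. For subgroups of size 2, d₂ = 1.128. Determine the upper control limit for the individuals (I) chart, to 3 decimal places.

X̄ = (453 + 465 + 459 + 449 + 452 + 453 + 452 + 469 + 448 + 461 + 459 + 454 + 458 + 460 + 456) / 15 = 456.5333
Moving ranges: 12, 6, 10, 3, 1, 1, 17, 21, 13, 2, 5, 4, 2, 4; M̄R̄ = 101.0000 / 14 = 7.2143
UCL = X̄ + 3·M̄R̄/d₂ = 456.5333 + 3 × 7.2143 / 1.128 = 475.7203

475.720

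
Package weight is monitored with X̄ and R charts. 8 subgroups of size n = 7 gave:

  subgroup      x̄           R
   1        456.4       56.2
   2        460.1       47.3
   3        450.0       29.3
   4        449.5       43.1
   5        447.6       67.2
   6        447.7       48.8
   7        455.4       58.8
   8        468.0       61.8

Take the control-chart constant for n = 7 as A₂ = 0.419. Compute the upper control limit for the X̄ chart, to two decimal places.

475.94

X̄̄ = (456.4 + 460.1 + 450.0 + 449.5 + 447.6 + 447.7 + 455.4 + 468.0) / 8 = 3634.7000 / 8 = 454.3375
R̄ = (56.2 + 47.3 + 29.3 + 43.1 + 67.2 + 48.8 + 58.8 + 61.8) / 8 = 412.5000 / 8 = 51.5625
UCL = X̄̄ + A₂·R̄ = 454.3375 + 0.419 × 51.5625 = 475.9422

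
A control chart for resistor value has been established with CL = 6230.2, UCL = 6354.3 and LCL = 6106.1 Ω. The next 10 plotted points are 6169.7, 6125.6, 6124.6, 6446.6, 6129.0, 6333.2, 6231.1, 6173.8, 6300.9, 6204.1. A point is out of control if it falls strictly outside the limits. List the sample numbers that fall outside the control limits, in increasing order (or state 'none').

Compare each point to [6106.1, 6354.3]: sample 4 = 6446.6 > UCL.

4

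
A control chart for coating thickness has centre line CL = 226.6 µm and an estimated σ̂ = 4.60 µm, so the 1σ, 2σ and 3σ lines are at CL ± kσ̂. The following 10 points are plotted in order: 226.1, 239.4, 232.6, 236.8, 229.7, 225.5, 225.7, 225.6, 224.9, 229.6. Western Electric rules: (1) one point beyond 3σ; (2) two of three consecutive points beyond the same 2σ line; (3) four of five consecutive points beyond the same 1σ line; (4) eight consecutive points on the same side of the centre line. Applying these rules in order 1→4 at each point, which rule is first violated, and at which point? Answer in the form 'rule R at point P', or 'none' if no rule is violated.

rule 2 at point 4

Zone of each point (C = within 1σ̂, B = 1σ̂–2σ̂, A = 2σ̂–3σ̂, * = beyond 3σ̂; sign = side of CL): 1:-C, 2:+A, 3:+B, 4:+A, 5:+C, 6:-C, 7:-C, 8:-C, 9:-C, 10:+C
Rule 2 (two of three consecutive points beyond the same 2σ limit) is satisfied at point 4.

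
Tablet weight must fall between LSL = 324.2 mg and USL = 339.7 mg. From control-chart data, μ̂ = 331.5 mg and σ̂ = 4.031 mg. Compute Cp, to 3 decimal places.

Cp = (USL − LSL) / (6σ̂) = (339.7 − 324.2) / (6 × 4.031) = 15.5000 / 24.1860 = 0.6409

0.641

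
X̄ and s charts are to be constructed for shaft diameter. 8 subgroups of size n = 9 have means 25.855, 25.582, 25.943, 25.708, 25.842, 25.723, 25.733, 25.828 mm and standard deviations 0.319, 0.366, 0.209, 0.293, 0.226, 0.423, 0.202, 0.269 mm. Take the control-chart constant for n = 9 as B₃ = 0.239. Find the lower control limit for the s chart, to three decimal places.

s̄ = (0.319 + 0.366 + 0.209 + 0.293 + 0.226 + 0.423 + 0.202 + 0.269) / 8 = 0.2884
LCL_s = B₃·s̄ = 0.239 × 0.2884 = 0.0689

0.069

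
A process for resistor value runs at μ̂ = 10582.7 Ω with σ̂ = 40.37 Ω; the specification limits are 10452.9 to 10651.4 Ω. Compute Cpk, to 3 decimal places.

0.567

Cpu = (USL − μ̂) / (3σ̂) = (10651.4 − 10582.7) / (3 × 40.37) = 0.5673; Cpl = (μ̂ − LSL) / (3σ̂) = (10582.7 − 10452.9) / (3 × 40.37) = 1.0718; Cpk = min(Cpu, Cpl) = 0.5673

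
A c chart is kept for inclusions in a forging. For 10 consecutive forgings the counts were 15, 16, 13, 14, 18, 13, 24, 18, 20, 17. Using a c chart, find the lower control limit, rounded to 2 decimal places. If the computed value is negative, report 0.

c̄ = (15 + 16 + 13 + 14 + 18 + 13 + 24 + 18 + 20 + 17) / 10 = 168 / 10 = 16.8000
LCL = c̄ − 3√c̄ = 16.8000 − 3 × 4.0988 = 4.5037

4.50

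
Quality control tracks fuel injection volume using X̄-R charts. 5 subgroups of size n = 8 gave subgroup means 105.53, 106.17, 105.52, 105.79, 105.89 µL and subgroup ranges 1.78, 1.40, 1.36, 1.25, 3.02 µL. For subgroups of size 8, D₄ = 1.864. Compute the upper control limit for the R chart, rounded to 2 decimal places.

3.28

R̄ = (1.78 + 1.40 + 1.36 + 1.25 + 3.02) / 5 = 8.8100 / 5 = 1.7620
UCL_R = D₄·R̄ = 1.864 × 1.7620 = 3.2844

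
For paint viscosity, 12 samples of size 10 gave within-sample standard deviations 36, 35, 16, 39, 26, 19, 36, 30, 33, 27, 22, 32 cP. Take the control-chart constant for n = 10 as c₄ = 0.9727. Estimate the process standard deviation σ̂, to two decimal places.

s̄ = (36 + 35 + 16 + 39 + 26 + 19 + 36 + 30 + 33 + 27 + 22 + 32) / 12 = 29.2500
σ̂ = s̄ / c₄ = 29.2500 / 0.9727 = 30.0709

30.07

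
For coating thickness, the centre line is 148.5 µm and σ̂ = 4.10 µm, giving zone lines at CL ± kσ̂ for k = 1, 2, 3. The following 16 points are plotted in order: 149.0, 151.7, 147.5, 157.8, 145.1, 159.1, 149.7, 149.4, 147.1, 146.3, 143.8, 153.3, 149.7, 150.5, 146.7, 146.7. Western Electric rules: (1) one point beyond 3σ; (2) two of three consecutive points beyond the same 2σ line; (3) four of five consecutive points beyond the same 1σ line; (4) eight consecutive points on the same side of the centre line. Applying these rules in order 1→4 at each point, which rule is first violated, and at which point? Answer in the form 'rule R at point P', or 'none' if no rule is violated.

Zone of each point (C = within 1σ̂, B = 1σ̂–2σ̂, A = 2σ̂–3σ̂, * = beyond 3σ̂; sign = side of CL): 1:+C, 2:+C, 3:-C, 4:+A, 5:-C, 6:+A, 7:+C, 8:+C, 9:-C, 10:-C, 11:-B, 12:+B, 13:+C, 14:+C, 15:-C, 16:-C
Rule 2 (two of three consecutive points beyond the same 2σ limit) is satisfied at point 6.

rule 2 at point 6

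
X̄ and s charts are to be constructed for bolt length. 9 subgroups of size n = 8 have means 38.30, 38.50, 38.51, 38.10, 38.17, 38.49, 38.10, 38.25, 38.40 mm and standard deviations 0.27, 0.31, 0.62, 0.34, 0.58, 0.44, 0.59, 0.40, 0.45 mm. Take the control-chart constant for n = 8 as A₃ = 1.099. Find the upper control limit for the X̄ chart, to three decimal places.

38.802

X̄̄ = (38.30 + 38.50 + 38.51 + 38.10 + 38.17 + 38.49 + 38.10 + 38.25 + 38.40) / 9 = 38.3133
s̄ = (0.27 + 0.31 + 0.62 + 0.34 + 0.58 + 0.44 + 0.59 + 0.40 + 0.45) / 9 = 0.4444
UCL = X̄̄ + A₃·s̄ = 38.3133 + 1.099 × 0.4444 = 38.8018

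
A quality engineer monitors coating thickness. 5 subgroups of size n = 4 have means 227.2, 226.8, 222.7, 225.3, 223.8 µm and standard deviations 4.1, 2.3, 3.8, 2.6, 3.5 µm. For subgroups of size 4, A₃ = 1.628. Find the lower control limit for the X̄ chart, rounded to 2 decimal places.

219.85

X̄̄ = (227.2 + 226.8 + 222.7 + 225.3 + 223.8) / 5 = 225.1600
s̄ = (4.1 + 2.3 + 3.8 + 2.6 + 3.5) / 5 = 3.2600
LCL = X̄̄ − A₃·s̄ = 225.1600 − 1.628 × 3.2600 = 219.8527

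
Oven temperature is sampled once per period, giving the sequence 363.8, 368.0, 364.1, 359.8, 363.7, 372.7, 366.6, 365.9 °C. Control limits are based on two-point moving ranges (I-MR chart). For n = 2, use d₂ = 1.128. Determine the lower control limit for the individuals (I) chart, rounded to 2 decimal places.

X̄ = (363.8 + 368.0 + 364.1 + 359.8 + 363.7 + 372.7 + 366.6 + 365.9) / 8 = 365.5750
Moving ranges: 4.2, 3.9, 4.3, 3.9, 9.0, 6.1, 0.7; M̄R̄ = 32.1000 / 7 = 4.5857
LCL = X̄ − 3·M̄R̄/d₂ = 365.5750 − 3 × 4.5857 / 1.128 = 353.3790

353.38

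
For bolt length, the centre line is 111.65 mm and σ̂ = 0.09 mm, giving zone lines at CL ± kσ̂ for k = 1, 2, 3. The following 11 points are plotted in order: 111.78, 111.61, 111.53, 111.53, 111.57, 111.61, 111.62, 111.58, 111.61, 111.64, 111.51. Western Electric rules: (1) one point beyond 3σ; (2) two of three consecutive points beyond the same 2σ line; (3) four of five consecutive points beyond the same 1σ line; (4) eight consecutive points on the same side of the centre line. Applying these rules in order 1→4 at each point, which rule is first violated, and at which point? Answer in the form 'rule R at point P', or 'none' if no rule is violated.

rule 4 at point 9

Zone of each point (C = within 1σ̂, B = 1σ̂–2σ̂, A = 2σ̂–3σ̂, * = beyond 3σ̂; sign = side of CL): 1:+B, 2:-C, 3:-B, 4:-B, 5:-C, 6:-C, 7:-C, 8:-C, 9:-C, 10:-C, 11:-B
Rule 4 (eight consecutive points on the same side of the centre line) is satisfied at point 9.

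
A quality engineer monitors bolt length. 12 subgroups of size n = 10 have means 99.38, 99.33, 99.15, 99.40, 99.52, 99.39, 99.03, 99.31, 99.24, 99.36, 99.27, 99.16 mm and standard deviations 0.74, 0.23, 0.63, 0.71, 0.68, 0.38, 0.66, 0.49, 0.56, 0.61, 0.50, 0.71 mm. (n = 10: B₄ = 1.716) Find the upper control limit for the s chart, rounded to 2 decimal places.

s̄ = (0.74 + 0.23 + 0.63 + 0.71 + 0.68 + 0.38 + 0.66 + 0.49 + 0.56 + 0.61 + 0.50 + 0.71) / 12 = 0.5750
UCL_s = B₄·s̄ = 1.716 × 0.5750 = 0.9867

0.99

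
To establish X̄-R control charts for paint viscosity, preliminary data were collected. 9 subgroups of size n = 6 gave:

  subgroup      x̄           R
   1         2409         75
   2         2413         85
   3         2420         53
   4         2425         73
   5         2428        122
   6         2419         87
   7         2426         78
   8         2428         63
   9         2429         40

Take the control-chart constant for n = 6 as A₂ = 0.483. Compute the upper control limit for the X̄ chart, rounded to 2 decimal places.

2458.17

X̄̄ = (2409 + 2413 + 2420 + 2425 + 2428 + 2419 + 2426 + 2428 + 2429) / 9 = 21797.0000 / 9 = 2421.8889
R̄ = (75 + 85 + 53 + 73 + 122 + 87 + 78 + 63 + 40) / 9 = 676.0000 / 9 = 75.1111
UCL = X̄̄ + A₂·R̄ = 2421.8889 + 0.483 × 75.1111 = 2458.1676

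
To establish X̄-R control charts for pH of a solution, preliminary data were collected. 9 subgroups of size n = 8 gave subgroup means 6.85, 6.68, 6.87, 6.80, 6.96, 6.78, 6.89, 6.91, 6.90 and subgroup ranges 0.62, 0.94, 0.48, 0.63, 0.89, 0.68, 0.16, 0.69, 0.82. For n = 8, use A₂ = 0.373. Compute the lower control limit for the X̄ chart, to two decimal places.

6.60

X̄̄ = (6.85 + 6.68 + 6.87 + 6.80 + 6.96 + 6.78 + 6.89 + 6.91 + 6.90) / 9 = 61.6400 / 9 = 6.8489
R̄ = (0.62 + 0.94 + 0.48 + 0.63 + 0.89 + 0.68 + 0.16 + 0.69 + 0.82) / 9 = 5.9100 / 9 = 0.6567
LCL = X̄̄ − A₂·R̄ = 6.8489 − 0.373 × 0.6567 = 6.6040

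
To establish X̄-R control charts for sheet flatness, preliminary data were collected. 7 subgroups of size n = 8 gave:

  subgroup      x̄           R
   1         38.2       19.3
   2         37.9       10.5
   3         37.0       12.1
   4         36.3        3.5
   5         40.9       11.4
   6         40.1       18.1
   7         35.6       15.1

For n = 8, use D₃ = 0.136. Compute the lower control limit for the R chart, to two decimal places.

1.75

R̄ = (19.3 + 10.5 + 12.1 + 3.5 + 11.4 + 18.1 + 15.1) / 7 = 90.0000 / 7 = 12.8571
LCL_R = D₃·R̄ = 0.136 × 12.8571 = 1.7486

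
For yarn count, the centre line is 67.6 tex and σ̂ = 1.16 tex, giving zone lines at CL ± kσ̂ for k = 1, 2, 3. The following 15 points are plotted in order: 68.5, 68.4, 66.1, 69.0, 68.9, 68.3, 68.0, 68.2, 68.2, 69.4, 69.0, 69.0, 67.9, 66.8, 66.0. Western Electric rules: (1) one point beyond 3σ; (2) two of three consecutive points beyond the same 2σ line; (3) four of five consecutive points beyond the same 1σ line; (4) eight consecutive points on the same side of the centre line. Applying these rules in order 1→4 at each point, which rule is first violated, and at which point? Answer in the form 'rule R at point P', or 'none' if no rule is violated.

Zone of each point (C = within 1σ̂, B = 1σ̂–2σ̂, A = 2σ̂–3σ̂, * = beyond 3σ̂; sign = side of CL): 1:+C, 2:+C, 3:-B, 4:+B, 5:+B, 6:+C, 7:+C, 8:+C, 9:+C, 10:+B, 11:+B, 12:+B, 13:+C, 14:-C, 15:-B
Rule 4 (eight consecutive points on the same side of the centre line) is satisfied at point 11.

rule 4 at point 11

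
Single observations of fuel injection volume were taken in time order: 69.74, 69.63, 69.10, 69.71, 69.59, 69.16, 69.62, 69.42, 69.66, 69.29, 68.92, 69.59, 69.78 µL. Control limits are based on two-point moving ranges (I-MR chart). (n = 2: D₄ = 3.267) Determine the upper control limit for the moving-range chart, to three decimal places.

Moving ranges: 0.11, 0.53, 0.61, 0.12, 0.43, 0.46, 0.20, 0.24, 0.37, 0.37, 0.67, 0.19; M̄R̄ = 4.3000 / 12 = 0.3583
UCL_MR = D₄·M̄R̄ = 3.267 × 0.3583 = 1.1707

1.171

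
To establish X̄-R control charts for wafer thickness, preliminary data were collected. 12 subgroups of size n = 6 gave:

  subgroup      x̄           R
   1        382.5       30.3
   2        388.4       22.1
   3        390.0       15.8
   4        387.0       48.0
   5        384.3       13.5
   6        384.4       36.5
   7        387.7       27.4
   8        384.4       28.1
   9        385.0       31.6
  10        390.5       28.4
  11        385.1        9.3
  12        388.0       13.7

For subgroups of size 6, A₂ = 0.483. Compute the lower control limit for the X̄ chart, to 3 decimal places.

374.177

X̄̄ = (382.5 + 388.4 + 390.0 + 387.0 + 384.3 + 384.4 + 387.7 + 384.4 + 385.0 + 390.5 + 385.1 + 388.0) / 12 = 4637.3000 / 12 = 386.4417
R̄ = (30.3 + 22.1 + 15.8 + 48.0 + 13.5 + 36.5 + 27.4 + 28.1 + 31.6 + 28.4 + 9.3 + 13.7) / 12 = 304.7000 / 12 = 25.3917
LCL = X̄̄ − A₂·R̄ = 386.4417 − 0.483 × 25.3917 = 374.1775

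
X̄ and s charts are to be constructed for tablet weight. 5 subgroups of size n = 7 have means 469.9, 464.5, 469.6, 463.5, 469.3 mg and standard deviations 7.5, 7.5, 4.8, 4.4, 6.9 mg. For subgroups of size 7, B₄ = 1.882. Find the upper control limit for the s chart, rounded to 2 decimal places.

s̄ = (7.5 + 7.5 + 4.8 + 4.4 + 6.9) / 5 = 6.2200
UCL_s = B₄·s̄ = 1.882 × 6.2200 = 11.7060

11.71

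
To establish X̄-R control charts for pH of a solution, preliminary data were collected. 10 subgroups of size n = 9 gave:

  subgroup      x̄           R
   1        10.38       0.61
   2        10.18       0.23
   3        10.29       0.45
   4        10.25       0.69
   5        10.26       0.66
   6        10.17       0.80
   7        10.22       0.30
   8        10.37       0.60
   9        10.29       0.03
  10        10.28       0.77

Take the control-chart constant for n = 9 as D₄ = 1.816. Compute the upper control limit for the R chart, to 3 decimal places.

0.933

R̄ = (0.61 + 0.23 + 0.45 + 0.69 + 0.66 + 0.80 + 0.30 + 0.60 + 0.03 + 0.77) / 10 = 5.1400 / 10 = 0.5140
UCL_R = D₄·R̄ = 1.816 × 0.5140 = 0.9334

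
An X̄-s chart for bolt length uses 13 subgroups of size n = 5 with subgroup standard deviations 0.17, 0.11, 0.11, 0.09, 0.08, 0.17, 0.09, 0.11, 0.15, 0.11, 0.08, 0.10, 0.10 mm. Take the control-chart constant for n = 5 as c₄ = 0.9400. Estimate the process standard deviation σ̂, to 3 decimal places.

s̄ = (0.17 + 0.11 + 0.11 + 0.09 + 0.08 + 0.17 + 0.09 + 0.11 + 0.15 + 0.11 + 0.08 + 0.10 + 0.10) / 13 = 0.1131
σ̂ = s̄ / c₄ = 0.1131 / 0.9400 = 0.1203

0.120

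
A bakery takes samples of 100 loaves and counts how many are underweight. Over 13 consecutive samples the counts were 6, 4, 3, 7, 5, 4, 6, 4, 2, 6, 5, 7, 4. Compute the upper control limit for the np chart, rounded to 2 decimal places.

p̄ = Σdᵢ / (k·n) = 63 / (13 × 100) = 0.04846
UCL = np̄ + 3·√(np̄(1−p̄)) = 4.8462 + 3 × √(4.8462×0.95154) = 4.8462 + 3 × 2.1474 = 11.2883

11.29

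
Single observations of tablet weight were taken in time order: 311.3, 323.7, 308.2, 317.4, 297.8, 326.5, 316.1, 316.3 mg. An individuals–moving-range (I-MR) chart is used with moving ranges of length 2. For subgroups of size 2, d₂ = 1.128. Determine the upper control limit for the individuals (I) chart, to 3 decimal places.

351.137

X̄ = (311.3 + 323.7 + 308.2 + 317.4 + 297.8 + 326.5 + 316.1 + 316.3) / 8 = 314.6625
Moving ranges: 12.4, 15.5, 9.2, 19.6, 28.7, 10.4, 0.2; M̄R̄ = 96.0000 / 7 = 13.7143
UCL = X̄ + 3·M̄R̄/d₂ = 314.6625 + 3 × 13.7143 / 1.128 = 351.1367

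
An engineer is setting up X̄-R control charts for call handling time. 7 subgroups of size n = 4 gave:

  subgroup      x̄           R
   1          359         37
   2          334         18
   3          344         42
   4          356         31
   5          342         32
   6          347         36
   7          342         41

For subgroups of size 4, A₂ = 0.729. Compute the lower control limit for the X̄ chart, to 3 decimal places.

X̄̄ = (359 + 334 + 344 + 356 + 342 + 347 + 342) / 7 = 2424.0000 / 7 = 346.2857
R̄ = (37 + 18 + 42 + 31 + 32 + 36 + 41) / 7 = 237.0000 / 7 = 33.8571
LCL = X̄̄ − A₂·R̄ = 346.2857 − 0.729 × 33.8571 = 321.6039

321.604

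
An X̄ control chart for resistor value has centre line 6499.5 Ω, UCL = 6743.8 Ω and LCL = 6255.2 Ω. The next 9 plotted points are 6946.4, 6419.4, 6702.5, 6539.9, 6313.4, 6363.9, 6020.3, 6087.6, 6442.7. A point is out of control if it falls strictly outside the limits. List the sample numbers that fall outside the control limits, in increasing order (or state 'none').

1, 7, 8

Compare each point to [6255.2, 6743.8]: sample 1 = 6946.4 > UCL; sample 7 = 6020.3 < LCL; sample 8 = 6087.6 < LCL.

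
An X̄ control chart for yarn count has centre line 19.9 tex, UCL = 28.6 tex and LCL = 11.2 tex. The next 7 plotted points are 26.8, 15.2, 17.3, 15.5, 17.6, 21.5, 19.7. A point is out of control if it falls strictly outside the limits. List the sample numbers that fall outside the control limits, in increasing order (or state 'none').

All 7 points lie within [11.2, 28.6].

none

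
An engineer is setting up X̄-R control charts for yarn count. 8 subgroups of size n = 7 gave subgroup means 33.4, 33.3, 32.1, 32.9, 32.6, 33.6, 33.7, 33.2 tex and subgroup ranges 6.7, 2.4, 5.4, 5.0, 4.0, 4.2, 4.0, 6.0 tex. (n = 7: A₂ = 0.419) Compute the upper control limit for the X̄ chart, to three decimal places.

X̄̄ = (33.4 + 33.3 + 32.1 + 32.9 + 32.6 + 33.6 + 33.7 + 33.2) / 8 = 264.8000 / 8 = 33.1000
R̄ = (6.7 + 2.4 + 5.4 + 5.0 + 4.0 + 4.2 + 4.0 + 6.0) / 8 = 37.7000 / 8 = 4.7125
UCL = X̄̄ + A₂·R̄ = 33.1000 + 0.419 × 4.7125 = 35.0745

35.075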